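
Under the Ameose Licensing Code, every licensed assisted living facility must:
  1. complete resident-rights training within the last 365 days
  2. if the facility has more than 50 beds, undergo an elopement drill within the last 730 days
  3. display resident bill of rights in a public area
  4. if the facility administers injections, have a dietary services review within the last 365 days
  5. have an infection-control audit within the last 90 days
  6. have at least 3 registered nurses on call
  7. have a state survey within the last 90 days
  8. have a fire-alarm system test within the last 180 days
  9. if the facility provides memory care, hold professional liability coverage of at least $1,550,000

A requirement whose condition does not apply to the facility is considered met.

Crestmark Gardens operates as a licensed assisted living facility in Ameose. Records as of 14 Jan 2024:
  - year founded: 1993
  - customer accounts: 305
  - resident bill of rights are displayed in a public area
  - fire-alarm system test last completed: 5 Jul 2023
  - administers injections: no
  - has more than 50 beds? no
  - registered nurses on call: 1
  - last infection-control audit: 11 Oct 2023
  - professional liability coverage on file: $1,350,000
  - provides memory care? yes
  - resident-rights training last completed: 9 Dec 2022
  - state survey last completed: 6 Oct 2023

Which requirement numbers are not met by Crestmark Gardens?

1. resident-rights training 401 days ago vs limit 365 → not met
2. condition 'has more than 50 beds' does not hold → requirement n/a → met
3. resident bill of rights present → met
4. condition 'administers injections' does not hold → requirement n/a → met
5. infection-control audit 95 days ago vs limit 90 → not met
6. registered nurses on call 1 < 3 → not met
7. state survey 100 days ago vs limit 90 → not met
8. fire-alarm system test 193 days ago vs limit 180 → not met
9. condition 'provides memory care' holds; professional liability coverage $1,350,000 < $1,550,000 → not met
Not met: 1, 5, 6, 7, 8, 9

1, 5, 6, 7, 8, 9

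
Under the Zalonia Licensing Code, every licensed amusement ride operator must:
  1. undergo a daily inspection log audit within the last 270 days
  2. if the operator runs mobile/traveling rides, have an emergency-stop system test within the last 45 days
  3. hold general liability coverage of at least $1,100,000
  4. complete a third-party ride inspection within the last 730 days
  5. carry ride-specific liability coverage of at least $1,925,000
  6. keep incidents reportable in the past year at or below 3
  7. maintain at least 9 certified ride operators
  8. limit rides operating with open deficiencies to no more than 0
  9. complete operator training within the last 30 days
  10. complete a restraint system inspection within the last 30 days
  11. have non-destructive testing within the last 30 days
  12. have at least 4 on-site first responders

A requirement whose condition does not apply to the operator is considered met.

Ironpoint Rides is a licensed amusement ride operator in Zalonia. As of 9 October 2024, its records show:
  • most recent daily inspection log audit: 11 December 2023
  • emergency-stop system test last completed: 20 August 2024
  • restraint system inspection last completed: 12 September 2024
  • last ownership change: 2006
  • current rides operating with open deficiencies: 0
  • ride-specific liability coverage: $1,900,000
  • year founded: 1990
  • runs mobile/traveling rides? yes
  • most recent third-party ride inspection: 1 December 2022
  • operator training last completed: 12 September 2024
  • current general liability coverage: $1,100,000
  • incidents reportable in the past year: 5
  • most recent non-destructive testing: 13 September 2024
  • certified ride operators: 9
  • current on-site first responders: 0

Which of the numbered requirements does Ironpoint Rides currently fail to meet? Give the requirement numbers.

1, 2, 5, 6, 12

1. daily inspection log audit 303 days ago vs limit 270 → not met
2. condition 'runs mobile/traveling rides' holds; emergency-stop system test 50 days ago vs limit 45 → not met
3. general liability coverage $1,100,000 ≥ $1,100,000 → met
4. third-party ride inspection 678 days ago vs limit 730 → met
5. ride-specific liability coverage $1,900,000 < $1,925,000 → not met
6. incidents reportable in the past year 5 > 3 → not met
7. certified ride operators 9 ≥ 9 → met
8. rides operating with open deficiencies 0 ≤ 0 → met
9. operator training 27 days ago vs limit 30 → met
10. restraint system inspection 27 days ago vs limit 30 → met
11. non-destructive testing 26 days ago vs limit 30 → met
12. on-site first responders 0 < 4 → not met
Not met: 1, 2, 5, 6, 12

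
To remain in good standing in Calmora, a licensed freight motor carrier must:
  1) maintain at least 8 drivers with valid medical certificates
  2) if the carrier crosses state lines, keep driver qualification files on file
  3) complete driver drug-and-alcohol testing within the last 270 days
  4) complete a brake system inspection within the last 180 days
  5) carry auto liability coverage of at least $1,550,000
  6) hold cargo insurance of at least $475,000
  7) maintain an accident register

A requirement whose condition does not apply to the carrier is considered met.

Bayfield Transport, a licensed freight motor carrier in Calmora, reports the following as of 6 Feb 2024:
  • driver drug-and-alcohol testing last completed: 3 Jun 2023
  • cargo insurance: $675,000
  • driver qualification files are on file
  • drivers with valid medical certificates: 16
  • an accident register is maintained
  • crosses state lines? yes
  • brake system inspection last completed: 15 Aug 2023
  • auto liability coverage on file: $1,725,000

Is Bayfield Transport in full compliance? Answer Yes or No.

Yes

1. drivers with valid medical certificates 16 ≥ 8 → met
2. condition 'crosses state lines' holds; driver qualification files present → met
3. driver drug-and-alcohol testing 248 days ago vs limit 270 → met
4. brake system inspection 175 days ago vs limit 180 → met
5. auto liability coverage $1,725,000 ≥ $1,550,000 → met
6. cargo insurance $675,000 ≥ $475,000 → met
7. accident register present → met
All met.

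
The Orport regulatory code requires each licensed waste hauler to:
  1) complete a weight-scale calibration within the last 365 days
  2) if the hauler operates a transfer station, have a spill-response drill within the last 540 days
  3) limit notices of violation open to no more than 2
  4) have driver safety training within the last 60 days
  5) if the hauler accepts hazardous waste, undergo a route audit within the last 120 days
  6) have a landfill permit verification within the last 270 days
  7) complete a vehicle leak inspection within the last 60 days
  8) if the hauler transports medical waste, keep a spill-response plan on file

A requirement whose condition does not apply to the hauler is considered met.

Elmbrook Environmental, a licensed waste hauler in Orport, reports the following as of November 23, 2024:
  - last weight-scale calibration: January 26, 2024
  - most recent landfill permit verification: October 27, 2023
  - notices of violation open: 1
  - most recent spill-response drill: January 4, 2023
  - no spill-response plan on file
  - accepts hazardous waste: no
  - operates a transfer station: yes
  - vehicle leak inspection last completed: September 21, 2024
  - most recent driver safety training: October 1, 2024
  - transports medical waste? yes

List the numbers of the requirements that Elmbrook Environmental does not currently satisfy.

1. weight-scale calibration 302 days ago vs limit 365 → met
2. condition 'operates a transfer station' holds; spill-response drill 689 days ago vs limit 540 → not met
3. notices of violation open 1 ≤ 2 → met
4. driver safety training 53 days ago vs limit 60 → met
5. condition 'accepts hazardous waste' does not hold → requirement n/a → met
6. landfill permit verification 393 days ago vs limit 270 → not met
7. vehicle leak inspection 63 days ago vs limit 60 → not met
8. condition 'transports medical waste' holds; spill-response plan absent → not met
Not met: 2, 6, 7, 8

2, 6, 7, 8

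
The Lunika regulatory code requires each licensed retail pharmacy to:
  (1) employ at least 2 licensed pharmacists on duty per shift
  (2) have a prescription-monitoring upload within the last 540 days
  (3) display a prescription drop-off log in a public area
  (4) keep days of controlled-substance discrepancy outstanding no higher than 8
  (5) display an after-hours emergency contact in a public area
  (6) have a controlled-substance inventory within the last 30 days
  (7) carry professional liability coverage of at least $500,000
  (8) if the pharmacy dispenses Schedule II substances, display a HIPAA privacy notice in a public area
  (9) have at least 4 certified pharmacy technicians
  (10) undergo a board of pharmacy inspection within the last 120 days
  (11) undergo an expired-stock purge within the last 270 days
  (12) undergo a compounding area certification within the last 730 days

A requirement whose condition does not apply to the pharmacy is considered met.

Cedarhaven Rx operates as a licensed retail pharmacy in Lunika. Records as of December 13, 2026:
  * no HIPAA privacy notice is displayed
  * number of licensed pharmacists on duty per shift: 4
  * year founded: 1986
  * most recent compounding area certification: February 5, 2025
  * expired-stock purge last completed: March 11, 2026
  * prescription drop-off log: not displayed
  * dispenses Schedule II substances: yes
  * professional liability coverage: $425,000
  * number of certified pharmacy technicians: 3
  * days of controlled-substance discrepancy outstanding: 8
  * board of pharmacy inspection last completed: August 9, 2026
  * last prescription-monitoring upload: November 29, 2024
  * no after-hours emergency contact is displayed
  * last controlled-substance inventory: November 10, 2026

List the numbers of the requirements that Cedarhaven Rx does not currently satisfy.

2, 3, 5, 6, 7, 8, 9, 10, 11

1. licensed pharmacists on duty per shift 4 ≥ 2 → met
2. prescription-monitoring upload 744 days ago vs limit 540 → not met
3. prescription drop-off log absent → not met
4. days of controlled-substance discrepancy outstanding 8 ≤ 8 → met
5. after-hours emergency contact absent → not met
6. controlled-substance inventory 33 days ago vs limit 30 → not met
7. professional liability coverage $425,000 < $500,000 → not met
8. condition 'dispenses Schedule II substances' holds; HIPAA privacy notice absent → not met
9. certified pharmacy technicians 3 < 4 → not met
10. board of pharmacy inspection 126 days ago vs limit 120 → not met
11. expired-stock purge 277 days ago vs limit 270 → not met
12. compounding area certification 676 days ago vs limit 730 → met
Not met: 2, 3, 5, 6, 7, 8, 9, 10, 11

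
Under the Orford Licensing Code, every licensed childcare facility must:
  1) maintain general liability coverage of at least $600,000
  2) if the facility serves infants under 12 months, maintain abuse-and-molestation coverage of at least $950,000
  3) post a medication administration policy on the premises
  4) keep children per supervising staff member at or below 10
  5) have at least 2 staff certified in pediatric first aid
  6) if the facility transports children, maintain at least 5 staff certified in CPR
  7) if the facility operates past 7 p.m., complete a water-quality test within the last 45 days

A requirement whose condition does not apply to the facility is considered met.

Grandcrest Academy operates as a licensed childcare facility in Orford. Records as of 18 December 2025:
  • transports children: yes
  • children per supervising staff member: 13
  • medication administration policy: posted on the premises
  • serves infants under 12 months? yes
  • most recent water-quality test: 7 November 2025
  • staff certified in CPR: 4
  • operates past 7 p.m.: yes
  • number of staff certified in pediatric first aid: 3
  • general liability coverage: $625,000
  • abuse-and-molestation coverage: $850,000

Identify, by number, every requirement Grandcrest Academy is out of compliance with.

2, 4, 6

1. general liability coverage $625,000 ≥ $600,000 → met
2. condition 'serves infants under 12 months' holds; abuse-and-molestation coverage $850,000 < $950,000 → not met
3. medication administration policy present → met
4. children per supervising staff member 13 > 10 → not met
5. staff certified in pediatric first aid 3 ≥ 2 → met
6. condition 'transports children' holds; staff certified in CPR 4 < 5 → not met
7. condition 'operates past 7 p.m.' holds; water-quality test 41 days ago vs limit 45 → met
Not met: 2, 4, 6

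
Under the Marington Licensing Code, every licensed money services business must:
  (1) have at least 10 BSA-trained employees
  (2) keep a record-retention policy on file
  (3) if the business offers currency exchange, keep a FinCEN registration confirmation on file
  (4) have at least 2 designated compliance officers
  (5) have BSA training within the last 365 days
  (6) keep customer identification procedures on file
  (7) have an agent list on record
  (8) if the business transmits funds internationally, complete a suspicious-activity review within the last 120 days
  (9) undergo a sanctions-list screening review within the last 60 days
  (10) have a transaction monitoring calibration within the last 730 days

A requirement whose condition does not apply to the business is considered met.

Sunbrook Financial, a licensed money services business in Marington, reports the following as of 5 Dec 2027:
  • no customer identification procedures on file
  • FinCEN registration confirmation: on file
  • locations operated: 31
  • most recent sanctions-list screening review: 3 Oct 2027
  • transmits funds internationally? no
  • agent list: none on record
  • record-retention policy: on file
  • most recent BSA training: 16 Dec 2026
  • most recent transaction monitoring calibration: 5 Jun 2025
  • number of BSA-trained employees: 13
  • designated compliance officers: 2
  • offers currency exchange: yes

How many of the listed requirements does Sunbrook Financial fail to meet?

4

1. BSA-trained employees 13 ≥ 10 → met
2. record-retention policy present → met
3. condition 'offers currency exchange' holds; FinCEN registration confirmation present → met
4. designated compliance officers 2 ≥ 2 → met
5. BSA training 354 days ago vs limit 365 → met
6. customer identification procedures absent → not met
7. agent list absent → not met
8. condition 'transmits funds internationally' does not hold → requirement n/a → met
9. sanctions-list screening review 63 days ago vs limit 60 → not met
10. transaction monitoring calibration 913 days ago vs limit 730 → not met
Not met: 4 of 10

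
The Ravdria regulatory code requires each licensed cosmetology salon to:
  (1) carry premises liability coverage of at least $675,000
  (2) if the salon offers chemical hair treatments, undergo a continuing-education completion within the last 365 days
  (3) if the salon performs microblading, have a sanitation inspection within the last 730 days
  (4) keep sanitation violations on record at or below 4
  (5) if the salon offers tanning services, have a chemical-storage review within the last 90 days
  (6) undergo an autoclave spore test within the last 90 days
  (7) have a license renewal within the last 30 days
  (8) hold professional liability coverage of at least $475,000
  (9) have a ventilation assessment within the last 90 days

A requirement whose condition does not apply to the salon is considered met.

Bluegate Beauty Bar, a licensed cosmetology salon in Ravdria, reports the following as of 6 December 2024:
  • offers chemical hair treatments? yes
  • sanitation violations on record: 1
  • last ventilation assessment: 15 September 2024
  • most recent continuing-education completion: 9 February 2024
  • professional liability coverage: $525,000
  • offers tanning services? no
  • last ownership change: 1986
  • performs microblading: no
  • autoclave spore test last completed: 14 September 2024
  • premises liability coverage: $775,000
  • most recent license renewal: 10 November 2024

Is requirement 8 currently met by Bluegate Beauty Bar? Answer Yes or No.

8. professional liability coverage $525,000 ≥ $475,000 → met

Yes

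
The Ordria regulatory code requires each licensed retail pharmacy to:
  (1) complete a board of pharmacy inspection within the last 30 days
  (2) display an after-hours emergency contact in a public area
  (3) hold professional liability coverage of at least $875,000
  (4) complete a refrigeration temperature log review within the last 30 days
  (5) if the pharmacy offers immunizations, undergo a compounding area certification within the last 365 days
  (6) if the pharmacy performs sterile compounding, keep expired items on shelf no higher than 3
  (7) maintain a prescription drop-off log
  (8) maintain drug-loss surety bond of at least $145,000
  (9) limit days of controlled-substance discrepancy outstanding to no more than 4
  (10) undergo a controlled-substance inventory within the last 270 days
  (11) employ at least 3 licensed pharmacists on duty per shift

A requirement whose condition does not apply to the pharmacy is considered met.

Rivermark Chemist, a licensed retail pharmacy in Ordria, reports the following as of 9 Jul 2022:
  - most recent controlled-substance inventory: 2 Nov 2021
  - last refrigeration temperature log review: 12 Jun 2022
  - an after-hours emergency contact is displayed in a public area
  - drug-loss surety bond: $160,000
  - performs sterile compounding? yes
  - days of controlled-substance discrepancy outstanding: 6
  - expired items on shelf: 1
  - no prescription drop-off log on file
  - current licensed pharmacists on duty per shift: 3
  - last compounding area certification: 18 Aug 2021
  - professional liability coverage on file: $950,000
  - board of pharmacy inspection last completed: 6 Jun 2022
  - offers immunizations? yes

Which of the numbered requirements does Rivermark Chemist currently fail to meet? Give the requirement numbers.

1, 7, 9

1. board of pharmacy inspection 33 days ago vs limit 30 → not met
2. after-hours emergency contact present → met
3. professional liability coverage $950,000 ≥ $875,000 → met
4. refrigeration temperature log review 27 days ago vs limit 30 → met
5. condition 'offers immunizations' holds; compounding area certification 325 days ago vs limit 365 → met
6. condition 'performs sterile compounding' holds; expired items on shelf 1 ≤ 3 → met
7. prescription drop-off log absent → not met
8. drug-loss surety bond $160,000 ≥ $145,000 → met
9. days of controlled-substance discrepancy outstanding 6 > 4 → not met
10. controlled-substance inventory 249 days ago vs limit 270 → met
11. licensed pharmacists on duty per shift 3 ≥ 3 → met
Not met: 1, 7, 9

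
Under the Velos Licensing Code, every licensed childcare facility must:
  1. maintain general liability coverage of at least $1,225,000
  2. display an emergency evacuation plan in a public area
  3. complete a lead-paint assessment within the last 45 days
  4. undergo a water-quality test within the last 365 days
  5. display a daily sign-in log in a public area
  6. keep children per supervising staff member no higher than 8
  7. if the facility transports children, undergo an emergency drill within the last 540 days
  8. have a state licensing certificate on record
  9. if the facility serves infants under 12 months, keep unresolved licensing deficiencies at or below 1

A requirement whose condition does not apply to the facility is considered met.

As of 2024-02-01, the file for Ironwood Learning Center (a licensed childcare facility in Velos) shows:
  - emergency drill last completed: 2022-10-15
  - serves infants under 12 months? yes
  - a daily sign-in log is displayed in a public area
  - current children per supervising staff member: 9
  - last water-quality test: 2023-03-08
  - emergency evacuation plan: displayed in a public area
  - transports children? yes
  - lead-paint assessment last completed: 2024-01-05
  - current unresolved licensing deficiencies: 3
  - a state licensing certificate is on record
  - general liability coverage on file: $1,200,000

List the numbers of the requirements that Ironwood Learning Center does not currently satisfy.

1. general liability coverage $1,200,000 < $1,225,000 → not met
2. emergency evacuation plan present → met
3. lead-paint assessment 27 days ago vs limit 45 → met
4. water-quality test 330 days ago vs limit 365 → met
5. daily sign-in log present → met
6. children per supervising staff member 9 > 8 → not met
7. condition 'transports children' holds; emergency drill 474 days ago vs limit 540 → met
8. state licensing certificate present → met
9. condition 'serves infants under 12 months' holds; unresolved licensing deficiencies 3 > 1 → not met
Not met: 1, 6, 9

1, 6, 9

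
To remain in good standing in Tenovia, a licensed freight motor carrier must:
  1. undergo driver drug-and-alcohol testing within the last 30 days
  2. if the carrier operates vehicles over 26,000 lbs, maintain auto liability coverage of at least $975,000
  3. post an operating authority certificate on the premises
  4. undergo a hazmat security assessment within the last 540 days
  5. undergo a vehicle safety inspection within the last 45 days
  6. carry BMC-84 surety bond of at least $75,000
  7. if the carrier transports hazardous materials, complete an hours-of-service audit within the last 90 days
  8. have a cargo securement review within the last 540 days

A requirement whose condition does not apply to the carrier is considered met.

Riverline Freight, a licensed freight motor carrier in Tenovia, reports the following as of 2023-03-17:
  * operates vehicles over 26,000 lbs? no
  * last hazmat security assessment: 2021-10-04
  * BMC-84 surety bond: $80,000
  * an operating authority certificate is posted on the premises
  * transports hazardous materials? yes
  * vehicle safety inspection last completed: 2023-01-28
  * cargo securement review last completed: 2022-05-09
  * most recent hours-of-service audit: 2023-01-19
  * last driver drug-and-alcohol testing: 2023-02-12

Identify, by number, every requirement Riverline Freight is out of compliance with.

1, 5

1. driver drug-and-alcohol testing 33 days ago vs limit 30 → not met
2. condition 'operates vehicles over 26,000 lbs' does not hold → requirement n/a → met
3. operating authority certificate present → met
4. hazmat security assessment 529 days ago vs limit 540 → met
5. vehicle safety inspection 48 days ago vs limit 45 → not met
6. BMC-84 surety bond $80,000 ≥ $75,000 → met
7. condition 'transports hazardous materials' holds; hours-of-service audit 57 days ago vs limit 90 → met
8. cargo securement review 312 days ago vs limit 540 → met
Not met: 1, 5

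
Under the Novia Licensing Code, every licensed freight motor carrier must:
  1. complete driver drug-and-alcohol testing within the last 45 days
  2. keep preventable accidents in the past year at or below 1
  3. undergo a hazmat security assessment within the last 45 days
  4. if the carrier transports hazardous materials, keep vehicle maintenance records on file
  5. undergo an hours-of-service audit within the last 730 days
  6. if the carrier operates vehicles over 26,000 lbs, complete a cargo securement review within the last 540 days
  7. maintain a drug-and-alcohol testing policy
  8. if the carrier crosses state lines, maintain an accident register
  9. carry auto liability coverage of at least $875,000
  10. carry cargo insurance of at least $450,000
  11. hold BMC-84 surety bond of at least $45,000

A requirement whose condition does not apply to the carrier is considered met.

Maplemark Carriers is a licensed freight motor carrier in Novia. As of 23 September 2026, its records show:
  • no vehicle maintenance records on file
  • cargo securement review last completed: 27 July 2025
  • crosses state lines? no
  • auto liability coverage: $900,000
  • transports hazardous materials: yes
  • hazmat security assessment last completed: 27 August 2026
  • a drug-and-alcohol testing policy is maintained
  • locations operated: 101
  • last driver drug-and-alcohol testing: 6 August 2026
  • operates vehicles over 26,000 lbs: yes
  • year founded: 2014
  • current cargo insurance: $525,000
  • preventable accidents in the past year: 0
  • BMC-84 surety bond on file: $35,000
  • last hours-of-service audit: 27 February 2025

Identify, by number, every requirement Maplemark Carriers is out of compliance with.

1, 4, 11

1. driver drug-and-alcohol testing 48 days ago vs limit 45 → not met
2. preventable accidents in the past year 0 ≤ 1 → met
3. hazmat security assessment 27 days ago vs limit 45 → met
4. condition 'transports hazardous materials' holds; vehicle maintenance records absent → not met
5. hours-of-service audit 573 days ago vs limit 730 → met
6. condition 'operates vehicles over 26,000 lbs' holds; cargo securement review 423 days ago vs limit 540 → met
7. drug-and-alcohol testing policy present → met
8. condition 'crosses state lines' does not hold → requirement n/a → met
9. auto liability coverage $900,000 ≥ $875,000 → met
10. cargo insurance $525,000 ≥ $450,000 → met
11. BMC-84 surety bond $35,000 < $45,000 → not met
Not met: 1, 4, 11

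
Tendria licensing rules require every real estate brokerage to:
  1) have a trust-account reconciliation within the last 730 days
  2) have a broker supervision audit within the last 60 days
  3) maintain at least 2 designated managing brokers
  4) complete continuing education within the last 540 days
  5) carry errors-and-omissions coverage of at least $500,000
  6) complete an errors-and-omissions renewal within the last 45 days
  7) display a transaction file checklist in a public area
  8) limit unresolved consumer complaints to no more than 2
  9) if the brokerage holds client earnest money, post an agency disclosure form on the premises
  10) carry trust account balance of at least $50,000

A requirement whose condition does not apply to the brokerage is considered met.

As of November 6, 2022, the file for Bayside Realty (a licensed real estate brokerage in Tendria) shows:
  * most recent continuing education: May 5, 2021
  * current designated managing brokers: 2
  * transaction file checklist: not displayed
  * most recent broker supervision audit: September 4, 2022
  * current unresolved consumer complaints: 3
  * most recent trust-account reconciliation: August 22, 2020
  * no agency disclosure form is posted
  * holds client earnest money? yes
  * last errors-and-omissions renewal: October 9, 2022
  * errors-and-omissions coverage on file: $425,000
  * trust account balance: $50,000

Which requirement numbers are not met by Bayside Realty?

1, 2, 4, 5, 7, 8, 9

1. trust-account reconciliation 806 days ago vs limit 730 → not met
2. broker supervision audit 63 days ago vs limit 60 → not met
3. designated managing brokers 2 ≥ 2 → met
4. continuing education 550 days ago vs limit 540 → not met
5. errors-and-omissions coverage $425,000 < $500,000 → not met
6. errors-and-omissions renewal 28 days ago vs limit 45 → met
7. transaction file checklist absent → not met
8. unresolved consumer complaints 3 > 2 → not met
9. condition 'holds client earnest money' holds; agency disclosure form absent → not met
10. trust account balance $50,000 ≥ $50,000 → met
Not met: 1, 2, 4, 5, 7, 8, 9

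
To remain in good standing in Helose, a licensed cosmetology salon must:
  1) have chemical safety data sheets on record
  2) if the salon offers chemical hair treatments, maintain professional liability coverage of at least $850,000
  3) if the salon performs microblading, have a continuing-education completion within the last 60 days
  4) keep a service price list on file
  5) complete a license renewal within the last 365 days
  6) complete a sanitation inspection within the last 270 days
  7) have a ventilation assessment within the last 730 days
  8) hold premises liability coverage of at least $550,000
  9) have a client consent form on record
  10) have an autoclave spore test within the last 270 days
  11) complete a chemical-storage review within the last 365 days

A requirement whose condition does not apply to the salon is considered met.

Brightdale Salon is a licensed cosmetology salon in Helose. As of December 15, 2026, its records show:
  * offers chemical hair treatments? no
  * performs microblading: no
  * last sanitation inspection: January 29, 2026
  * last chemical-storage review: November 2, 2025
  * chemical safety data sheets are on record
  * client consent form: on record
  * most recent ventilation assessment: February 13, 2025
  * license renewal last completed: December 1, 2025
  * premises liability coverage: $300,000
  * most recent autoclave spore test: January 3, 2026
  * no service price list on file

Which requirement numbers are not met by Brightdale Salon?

1. chemical safety data sheets present → met
2. condition 'offers chemical hair treatments' does not hold → requirement n/a → met
3. condition 'performs microblading' does not hold → requirement n/a → met
4. service price list absent → not met
5. license renewal 379 days ago vs limit 365 → not met
6. sanitation inspection 320 days ago vs limit 270 → not met
7. ventilation assessment 670 days ago vs limit 730 → met
8. premises liability coverage $300,000 < $550,000 → not met
9. client consent form present → met
10. autoclave spore test 346 days ago vs limit 270 → not met
11. chemical-storage review 408 days ago vs limit 365 → not met
Not met: 4, 5, 6, 8, 10, 11

4, 5, 6, 8, 10, 11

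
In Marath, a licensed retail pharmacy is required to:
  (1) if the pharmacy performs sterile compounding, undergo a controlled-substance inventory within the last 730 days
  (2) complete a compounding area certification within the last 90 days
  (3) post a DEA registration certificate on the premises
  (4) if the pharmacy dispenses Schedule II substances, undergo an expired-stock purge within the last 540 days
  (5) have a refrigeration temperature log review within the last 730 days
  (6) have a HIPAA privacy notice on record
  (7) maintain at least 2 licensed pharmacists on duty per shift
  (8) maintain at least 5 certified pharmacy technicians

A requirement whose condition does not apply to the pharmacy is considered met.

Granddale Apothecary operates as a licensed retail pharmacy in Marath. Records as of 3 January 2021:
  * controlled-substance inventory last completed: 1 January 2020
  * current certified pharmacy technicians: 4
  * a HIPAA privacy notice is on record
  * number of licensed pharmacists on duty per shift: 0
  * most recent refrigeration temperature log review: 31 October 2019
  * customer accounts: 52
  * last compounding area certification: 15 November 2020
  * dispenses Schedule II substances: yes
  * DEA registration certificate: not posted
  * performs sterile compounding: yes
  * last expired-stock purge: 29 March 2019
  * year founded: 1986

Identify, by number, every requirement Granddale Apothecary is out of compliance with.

1. condition 'performs sterile compounding' holds; controlled-substance inventory 368 days ago vs limit 730 → met
2. compounding area certification 49 days ago vs limit 90 → met
3. DEA registration certificate absent → not met
4. condition 'dispenses Schedule II substances' holds; expired-stock purge 646 days ago vs limit 540 → not met
5. refrigeration temperature log review 430 days ago vs limit 730 → met
6. HIPAA privacy notice present → met
7. licensed pharmacists on duty per shift 0 < 2 → not met
8. certified pharmacy technicians 4 < 5 → not met
Not met: 3, 4, 7, 8

3, 4, 7, 8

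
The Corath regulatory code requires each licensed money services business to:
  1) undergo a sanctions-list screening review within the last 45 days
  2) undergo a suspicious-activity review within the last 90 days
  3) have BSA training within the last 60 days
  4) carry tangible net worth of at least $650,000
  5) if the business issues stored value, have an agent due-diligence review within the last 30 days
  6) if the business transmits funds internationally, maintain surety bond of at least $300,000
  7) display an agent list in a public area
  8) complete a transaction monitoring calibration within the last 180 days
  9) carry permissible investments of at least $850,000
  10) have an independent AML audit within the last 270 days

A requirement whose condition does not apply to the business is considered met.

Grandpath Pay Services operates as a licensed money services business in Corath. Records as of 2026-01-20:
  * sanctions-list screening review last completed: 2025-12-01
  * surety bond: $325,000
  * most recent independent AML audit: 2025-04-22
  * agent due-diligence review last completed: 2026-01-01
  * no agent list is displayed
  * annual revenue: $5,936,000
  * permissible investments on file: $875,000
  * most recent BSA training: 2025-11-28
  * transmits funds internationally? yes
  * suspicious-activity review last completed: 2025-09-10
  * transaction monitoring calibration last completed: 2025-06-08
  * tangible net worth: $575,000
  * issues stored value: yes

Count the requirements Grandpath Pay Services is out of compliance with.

1. sanctions-list screening review 50 days ago vs limit 45 → not met
2. suspicious-activity review 132 days ago vs limit 90 → not met
3. BSA training 53 days ago vs limit 60 → met
4. tangible net worth $575,000 < $650,000 → not met
5. condition 'issues stored value' holds; agent due-diligence review 19 days ago vs limit 30 → met
6. condition 'transmits funds internationally' holds; surety bond $325,000 ≥ $300,000 → met
7. agent list absent → not met
8. transaction monitoring calibration 226 days ago vs limit 180 → not met
9. permissible investments $875,000 ≥ $850,000 → met
10. independent AML audit 273 days ago vs limit 270 → not met
Not met: 6 of 10

6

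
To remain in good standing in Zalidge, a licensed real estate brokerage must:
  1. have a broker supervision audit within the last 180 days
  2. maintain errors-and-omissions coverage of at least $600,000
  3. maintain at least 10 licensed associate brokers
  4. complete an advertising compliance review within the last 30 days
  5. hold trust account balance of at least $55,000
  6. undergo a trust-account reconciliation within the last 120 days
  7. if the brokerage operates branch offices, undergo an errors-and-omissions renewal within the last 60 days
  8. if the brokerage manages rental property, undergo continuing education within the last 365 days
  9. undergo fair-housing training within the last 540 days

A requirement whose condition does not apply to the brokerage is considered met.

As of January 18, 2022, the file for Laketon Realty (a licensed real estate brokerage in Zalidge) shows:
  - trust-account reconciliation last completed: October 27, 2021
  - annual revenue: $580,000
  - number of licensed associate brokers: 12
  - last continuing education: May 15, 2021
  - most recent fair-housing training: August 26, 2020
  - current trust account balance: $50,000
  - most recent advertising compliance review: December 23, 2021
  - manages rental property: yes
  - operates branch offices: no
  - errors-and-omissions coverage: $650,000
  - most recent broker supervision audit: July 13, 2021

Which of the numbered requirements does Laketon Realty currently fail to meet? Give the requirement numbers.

1. broker supervision audit 189 days ago vs limit 180 → not met
2. errors-and-omissions coverage $650,000 ≥ $600,000 → met
3. licensed associate brokers 12 ≥ 10 → met
4. advertising compliance review 26 days ago vs limit 30 → met
5. trust account balance $50,000 < $55,000 → not met
6. trust-account reconciliation 83 days ago vs limit 120 → met
7. condition 'operates branch offices' does not hold → requirement n/a → met
8. condition 'manages rental property' holds; continuing education 248 days ago vs limit 365 → met
9. fair-housing training 510 days ago vs limit 540 → met
Not met: 1, 5

1, 5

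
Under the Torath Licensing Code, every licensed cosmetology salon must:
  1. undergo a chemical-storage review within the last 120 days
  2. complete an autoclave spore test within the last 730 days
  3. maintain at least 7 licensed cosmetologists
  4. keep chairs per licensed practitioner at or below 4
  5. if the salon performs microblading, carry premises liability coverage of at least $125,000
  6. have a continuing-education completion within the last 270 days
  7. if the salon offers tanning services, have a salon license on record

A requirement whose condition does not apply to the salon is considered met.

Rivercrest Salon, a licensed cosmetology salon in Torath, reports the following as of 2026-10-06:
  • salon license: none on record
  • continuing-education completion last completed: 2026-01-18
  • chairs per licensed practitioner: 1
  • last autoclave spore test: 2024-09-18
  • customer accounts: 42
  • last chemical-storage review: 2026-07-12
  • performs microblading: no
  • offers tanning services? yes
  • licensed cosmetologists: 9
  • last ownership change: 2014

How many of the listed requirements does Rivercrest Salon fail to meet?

2

1. chemical-storage review 86 days ago vs limit 120 → met
2. autoclave spore test 748 days ago vs limit 730 → not met
3. licensed cosmetologists 9 ≥ 7 → met
4. chairs per licensed practitioner 1 ≤ 4 → met
5. condition 'performs microblading' does not hold → requirement n/a → met
6. continuing-education completion 261 days ago vs limit 270 → met
7. condition 'offers tanning services' holds; salon license absent → not met
Not met: 2 of 7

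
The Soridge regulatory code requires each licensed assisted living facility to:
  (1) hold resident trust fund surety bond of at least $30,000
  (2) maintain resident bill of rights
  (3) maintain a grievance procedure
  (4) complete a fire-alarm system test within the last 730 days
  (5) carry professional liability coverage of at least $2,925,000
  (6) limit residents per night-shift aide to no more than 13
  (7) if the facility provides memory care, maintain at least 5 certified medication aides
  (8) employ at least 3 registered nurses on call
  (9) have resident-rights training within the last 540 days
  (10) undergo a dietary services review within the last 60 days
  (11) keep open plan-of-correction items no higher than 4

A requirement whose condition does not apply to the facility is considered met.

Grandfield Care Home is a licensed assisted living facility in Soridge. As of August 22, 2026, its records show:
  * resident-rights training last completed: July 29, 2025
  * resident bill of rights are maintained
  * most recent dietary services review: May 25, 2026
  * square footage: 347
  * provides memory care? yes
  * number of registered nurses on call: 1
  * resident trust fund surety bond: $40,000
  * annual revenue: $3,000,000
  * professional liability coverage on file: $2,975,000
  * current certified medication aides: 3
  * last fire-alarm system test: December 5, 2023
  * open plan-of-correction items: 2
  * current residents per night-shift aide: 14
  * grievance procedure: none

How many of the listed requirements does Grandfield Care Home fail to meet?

1. resident trust fund surety bond $40,000 ≥ $30,000 → met
2. resident bill of rights present → met
3. grievance procedure absent → not met
4. fire-alarm system test 991 days ago vs limit 730 → not met
5. professional liability coverage $2,975,000 ≥ $2,925,000 → met
6. residents per night-shift aide 14 > 13 → not met
7. condition 'provides memory care' holds; certified medication aides 3 < 5 → not met
8. registered nurses on call 1 < 3 → not met
9. resident-rights training 389 days ago vs limit 540 → met
10. dietary services review 89 days ago vs limit 60 → not met
11. open plan-of-correction items 2 ≤ 4 → met
Not met: 6 of 11

6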